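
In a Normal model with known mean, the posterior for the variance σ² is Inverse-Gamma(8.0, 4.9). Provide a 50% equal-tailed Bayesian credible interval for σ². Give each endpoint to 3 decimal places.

[0.506, 0.823]

Inverse-Gamma(8.0, 4.9) quantiles: F⁻¹(0.25) and F⁻¹(0.75).
Equivalently, 1/σ² ~ Gamma(8.0, rate = 4.9); invert its 0.75 and 0.25 quantiles.
Posterior mean ≈ 0.700, SD ≈ 0.286; a Normal approximation gives roughly [0.507, 0.893].
Exact: lower = 0.506; upper = 0.823.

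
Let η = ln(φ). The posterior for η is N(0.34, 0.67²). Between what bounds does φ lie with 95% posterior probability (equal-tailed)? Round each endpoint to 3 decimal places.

[0.378, 5.224]

On the log scale the 95% interval is 0.34 ± 1.960 × 0.67 = [-0.9732, 1.6532].
Exponentiate: [e^-0.9732, e^1.6532] = [0.378, 5.224].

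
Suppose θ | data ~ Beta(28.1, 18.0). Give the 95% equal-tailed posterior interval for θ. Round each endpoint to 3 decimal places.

Posterior: Beta(28.1, 18.0).
Equal-tailed 95% interval: the 0.025 and 0.975 quantiles of Beta(28.1, 18.0).
Posterior mean ≈ 0.610, SD ≈ 0.071; a Normal approximation gives roughly [0.470, 0.749].
Exact: F⁻¹(0.025) = 0.466; F⁻¹(0.975) = 0.744.

[0.466, 0.744]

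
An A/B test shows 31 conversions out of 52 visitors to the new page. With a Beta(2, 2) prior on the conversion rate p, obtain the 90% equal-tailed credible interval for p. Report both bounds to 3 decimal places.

[0.480, 0.695]

Posterior: Beta(2+31, 2+21) = Beta(33, 23).
Equal-tailed 90% interval: the 0.05 and 0.95 quantiles of Beta(33, 23).
Posterior mean ≈ 0.589, SD ≈ 0.065; a Normal approximation gives roughly [0.482, 0.696].
Exact: F⁻¹(0.05) = 0.480; F⁻¹(0.95) = 0.695.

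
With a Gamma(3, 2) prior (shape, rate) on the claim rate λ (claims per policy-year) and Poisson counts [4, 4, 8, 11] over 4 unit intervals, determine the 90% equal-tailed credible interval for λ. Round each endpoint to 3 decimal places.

[3.599, 6.590]

Posterior: Gamma(3+27, 2+4) = Gamma(30, 6) (shape, rate).
Equal-tailed 90% interval: Gamma(30, 6) quantiles at 0.05 and 0.95.
Posterior mean ≈ 5.000, SD ≈ 0.913; a Normal approximation gives roughly [3.498, 6.502].
Exact: lower = 3.599; upper = 6.590.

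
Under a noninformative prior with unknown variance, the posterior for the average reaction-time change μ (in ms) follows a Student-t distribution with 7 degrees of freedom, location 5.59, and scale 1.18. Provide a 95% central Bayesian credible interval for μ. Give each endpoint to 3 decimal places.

The t_7 distribution is symmetric; the 95% interval is 5.59 ± t·1.18 with t_{0.975,7} = 2.365.
Half-width: 2.365 × 1.18 = 2.790.
5.59 − 2.790 = 2.800; 5.59 + 2.790 = 8.380.

[2.800, 8.380]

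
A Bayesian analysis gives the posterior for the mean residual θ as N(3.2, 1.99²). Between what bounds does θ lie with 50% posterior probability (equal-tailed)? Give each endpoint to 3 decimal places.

[1.858, 4.542]

The posterior is symmetric, so the 50% equal-tailed interval is θ = 3.2 ± z·1.99 with z = 0.674.
Half-width: 0.674 × 1.99 = 1.342.
3.2 − 1.342 = 1.858; 3.2 + 1.342 = 4.542.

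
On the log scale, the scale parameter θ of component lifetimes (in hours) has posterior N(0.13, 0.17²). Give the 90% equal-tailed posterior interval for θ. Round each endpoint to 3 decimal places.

[0.861, 1.506]

On the log scale the 90% interval is 0.13 ± 1.645 × 0.17 = [-0.1496, 0.4096].
Exponentiate: [e^-0.1496, e^0.4096] = [0.861, 1.506].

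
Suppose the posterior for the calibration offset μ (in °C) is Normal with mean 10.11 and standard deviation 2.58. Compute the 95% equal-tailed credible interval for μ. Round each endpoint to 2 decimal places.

The posterior is symmetric, so the 95% equal-tailed interval is μ = 10.11 ± z·2.58 with z = 1.960.
Half-width: 1.960 × 2.58 = 5.06.
10.11 − 5.06 = 5.05; 10.11 + 5.06 = 15.17.

[5.05, 15.17]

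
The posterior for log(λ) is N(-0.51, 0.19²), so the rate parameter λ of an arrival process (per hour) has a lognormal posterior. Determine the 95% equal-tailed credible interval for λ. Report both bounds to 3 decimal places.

[0.414, 0.871]

On the log scale the 95% interval is -0.51 ± 1.960 × 0.19 = [-0.8824, -0.1376].
Exponentiate: [e^-0.8824, e^-0.1376] = [0.414, 0.871].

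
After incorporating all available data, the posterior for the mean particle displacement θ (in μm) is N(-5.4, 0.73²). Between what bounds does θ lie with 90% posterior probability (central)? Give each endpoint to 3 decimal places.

[-6.601, -4.199]

The posterior is symmetric, so the 90% equal-tailed interval is θ = -5.4 ± z·0.73 with z = 1.645.
Half-width: 1.645 × 0.73 = 1.201.
-5.4 − 1.201 = -6.601; -5.4 + 1.201 = -4.199.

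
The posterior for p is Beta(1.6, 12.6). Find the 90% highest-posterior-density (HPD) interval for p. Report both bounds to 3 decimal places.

The posterior is unimodal and skewed, so the HPD interval has equal density at both endpoints and is the shortest 90% interval.
Solving f(0.002) = f(0.226) with F(0.226) − F(0.002) = 0.90 gives [0.002, 0.226].
For comparison, the equal-tailed interval is [0.016, 0.271]; the HPD is narrower and shifted toward the mode.

[0.002, 0.226]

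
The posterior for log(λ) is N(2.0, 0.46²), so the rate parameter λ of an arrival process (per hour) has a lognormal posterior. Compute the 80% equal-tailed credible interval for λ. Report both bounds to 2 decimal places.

On the log scale the 80% interval is 2.0 ± 1.282 × 0.46 = [1.4105, 2.5895].
Exponentiate: [e^1.4105, e^2.5895] = [4.10, 13.32].

[4.10, 13.32]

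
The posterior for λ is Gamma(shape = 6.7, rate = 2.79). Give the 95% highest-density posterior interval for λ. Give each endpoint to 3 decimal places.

The posterior is unimodal and skewed, so the HPD interval has equal density at both endpoints and is the shortest 95% interval.
Solving f(0.777) = f(4.246) with F(4.246) − F(0.777) = 0.95 gives [0.777, 4.246].
For comparison, the equal-tailed interval is [0.942, 4.532]; the HPD is narrower and shifted toward the mode.

[0.777, 4.246]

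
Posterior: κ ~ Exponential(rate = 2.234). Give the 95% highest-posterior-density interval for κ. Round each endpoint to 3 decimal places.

[0.000, 1.341]

The exponential density is strictly decreasing on [0, ∞), so the HPD interval is anchored at 0: [0, q] with P(κ ≤ q) = 0.95.
q = −ln(1 − 0.95) / 2.234 = 2.9957 / 2.234 = 1.341.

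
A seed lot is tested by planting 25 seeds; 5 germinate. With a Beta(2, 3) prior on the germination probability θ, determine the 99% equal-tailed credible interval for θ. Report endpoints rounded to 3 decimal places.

Posterior: Beta(2+5, 3+20) = Beta(7, 23).
Equal-tailed 99% interval: the 0.005 and 0.995 quantiles of Beta(7, 23).
Posterior mean ≈ 0.233, SD ≈ 0.076; a Normal approximation gives roughly [0.038, 0.429].
Exact: F⁻¹(0.005) = 0.076; F⁻¹(0.995) = 0.455.

[0.076, 0.455]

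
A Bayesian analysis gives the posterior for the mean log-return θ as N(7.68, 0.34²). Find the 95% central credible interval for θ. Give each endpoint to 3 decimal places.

The posterior is symmetric, so the 95% equal-tailed interval is θ = 7.68 ± z·0.34 with z = 1.960.
Half-width: 1.960 × 0.34 = 0.666.
7.68 − 0.666 = 7.014; 7.68 + 0.666 = 8.346.

[7.014, 8.346]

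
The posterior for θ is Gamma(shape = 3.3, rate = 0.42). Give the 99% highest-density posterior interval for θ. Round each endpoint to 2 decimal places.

The posterior is unimodal and skewed, so the HPD interval has equal density at both endpoints and is the shortest 99% interval.
Solving f(0.47) = f(21.36) with F(21.36) − F(0.47) = 0.99 gives [0.47, 21.36].
For comparison, the equal-tailed interval is [1.02, 23.32]; the HPD is narrower and shifted toward the mode.

[0.47, 21.36]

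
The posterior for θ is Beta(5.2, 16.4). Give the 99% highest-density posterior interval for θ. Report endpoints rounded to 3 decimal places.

The posterior is unimodal and skewed, so the HPD interval has equal density at both endpoints and is the shortest 99% interval.
Solving f(0.051) = f(0.488) with F(0.488) − F(0.051) = 0.99 gives [0.051, 0.488].
For comparison, the equal-tailed interval is [0.061, 0.506]; the HPD is narrower and shifted toward the mode.

[0.051, 0.488]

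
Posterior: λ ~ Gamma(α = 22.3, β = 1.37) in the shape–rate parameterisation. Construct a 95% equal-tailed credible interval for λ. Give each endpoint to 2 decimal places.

Posterior: Gamma(shape 22.3, rate 1.37).
Equal-tailed 95% interval: Gamma(22.3, 1.37) quantiles at 0.025 and 0.975.
Posterior mean ≈ 16.28, SD ≈ 3.45; a Normal approximation gives roughly [9.52, 23.03].
Exact: lower = 10.24; upper = 23.70.

[10.24, 23.70]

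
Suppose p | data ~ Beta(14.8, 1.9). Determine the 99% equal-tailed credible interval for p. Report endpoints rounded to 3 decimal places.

Posterior: Beta(14.8, 1.9).
Equal-tailed 99% interval: the 0.005 and 0.995 quantiles of Beta(14.8, 1.9).
Posterior mean ≈ 0.886, SD ≈ 0.075; a Normal approximation gives roughly [0.692, 1.081].
Exact: F⁻¹(0.005) = 0.622; F⁻¹(0.995) = 0.994.

[0.622, 0.994]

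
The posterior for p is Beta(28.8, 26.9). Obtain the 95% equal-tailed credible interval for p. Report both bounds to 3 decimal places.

[0.387, 0.646]

Posterior: Beta(28.8, 26.9).
Equal-tailed 95% interval: the 0.025 and 0.975 quantiles of Beta(28.8, 26.9).
Posterior mean ≈ 0.517, SD ≈ 0.066; a Normal approximation gives roughly [0.387, 0.647].
Exact: F⁻¹(0.025) = 0.387; F⁻¹(0.975) = 0.646.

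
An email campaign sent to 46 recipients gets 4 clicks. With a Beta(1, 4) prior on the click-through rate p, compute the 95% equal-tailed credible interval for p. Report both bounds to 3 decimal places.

[0.033, 0.192]

Posterior: Beta(1+4, 4+42) = Beta(5, 46).
Equal-tailed 95% interval: the 0.025 and 0.975 quantiles of Beta(5, 46).
Posterior mean ≈ 0.098, SD ≈ 0.041; a Normal approximation gives roughly [0.017, 0.179].
Exact: F⁻¹(0.025) = 0.033; F⁻¹(0.975) = 0.192.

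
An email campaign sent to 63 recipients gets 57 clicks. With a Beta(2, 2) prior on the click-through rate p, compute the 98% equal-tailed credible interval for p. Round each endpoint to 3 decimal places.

Posterior: Beta(2+57, 2+6) = Beta(59, 8).
Equal-tailed 98% interval: the 0.01 and 0.99 quantiles of Beta(59, 8).
Posterior mean ≈ 0.881, SD ≈ 0.039; a Normal approximation gives roughly [0.789, 0.972].
Exact: F⁻¹(0.01) = 0.774; F⁻¹(0.99) = 0.955.

[0.774, 0.955]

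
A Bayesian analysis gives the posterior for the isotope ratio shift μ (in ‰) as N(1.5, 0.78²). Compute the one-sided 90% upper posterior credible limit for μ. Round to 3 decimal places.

2.500

Need U with P(μ ≤ U) = 0.90: U = 1.5 + z_{0.1}·0.78.
z = 1.282; U = 1.5 + 1.282 × 0.78 = 2.500.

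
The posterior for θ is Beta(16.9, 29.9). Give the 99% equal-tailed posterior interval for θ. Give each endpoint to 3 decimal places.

Posterior: Beta(16.9, 29.9).
Equal-tailed 99% interval: the 0.005 and 0.995 quantiles of Beta(16.9, 29.9).
Posterior mean ≈ 0.361, SD ≈ 0.069; a Normal approximation gives roughly [0.182, 0.540].
Exact: F⁻¹(0.005) = 0.197; F⁻¹(0.995) = 0.548.

[0.197, 0.548]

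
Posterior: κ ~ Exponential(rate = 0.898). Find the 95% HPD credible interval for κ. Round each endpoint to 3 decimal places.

[0.000, 3.336]

The exponential density is strictly decreasing on [0, ∞), so the HPD interval is anchored at 0: [0, q] with P(κ ≤ q) = 0.95.
q = −ln(1 − 0.95) / 0.898 = 2.9957 / 0.898 = 3.336.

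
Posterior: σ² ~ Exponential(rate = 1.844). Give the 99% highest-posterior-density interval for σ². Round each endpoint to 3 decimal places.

The exponential density is strictly decreasing on [0, ∞), so the HPD interval is anchored at 0: [0, q] with P(σ² ≤ q) = 0.99.
q = −ln(1 − 0.99) / 1.844 = 4.6052 / 1.844 = 2.497.

[0.000, 2.497]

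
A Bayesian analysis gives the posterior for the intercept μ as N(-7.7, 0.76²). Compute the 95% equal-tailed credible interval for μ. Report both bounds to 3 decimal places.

The posterior is symmetric, so the 95% equal-tailed interval is μ = -7.7 ± z·0.76 with z = 1.960.
Half-width: 1.960 × 0.76 = 1.490.
-7.7 − 1.490 = -9.190; -7.7 + 1.490 = -6.210.

[-9.190, -6.210]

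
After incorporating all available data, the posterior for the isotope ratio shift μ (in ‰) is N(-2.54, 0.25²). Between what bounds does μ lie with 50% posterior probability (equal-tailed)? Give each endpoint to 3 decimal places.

[-2.709, -2.371]

The posterior is symmetric, so the 50% equal-tailed interval is μ = -2.54 ± z·0.25 with z = 0.674.
Half-width: 0.674 × 0.25 = 0.169.
-2.54 − 0.169 = -2.709; -2.54 + 0.169 = -2.371.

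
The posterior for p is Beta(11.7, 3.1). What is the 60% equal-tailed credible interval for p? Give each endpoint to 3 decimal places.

[0.707, 0.881]

Posterior: Beta(11.7, 3.1).
Equal-tailed 60% interval: the 0.2 and 0.8 quantiles of Beta(11.7, 3.1).
Posterior mean ≈ 0.791, SD ≈ 0.102; a Normal approximation gives roughly [0.704, 0.877].
Exact: F⁻¹(0.2) = 0.707; F⁻¹(0.8) = 0.881.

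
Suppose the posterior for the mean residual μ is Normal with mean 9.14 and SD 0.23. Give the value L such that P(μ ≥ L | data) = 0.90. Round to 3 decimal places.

8.845

Need L with P(μ ≥ L) = 0.90: L = 9.14 − z_{0.1}·0.23.
z = 1.282; L = 9.14 − 1.282 × 0.23 = 8.845.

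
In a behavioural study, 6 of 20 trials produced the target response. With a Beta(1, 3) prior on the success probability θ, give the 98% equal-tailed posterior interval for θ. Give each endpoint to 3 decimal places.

Posterior: Beta(1+6, 3+14) = Beta(7, 17).
Equal-tailed 98% interval: the 0.01 and 0.99 quantiles of Beta(7, 17).
Posterior mean ≈ 0.292, SD ≈ 0.091; a Normal approximation gives roughly [0.080, 0.503].
Exact: F⁻¹(0.01) = 0.111; F⁻¹(0.99) = 0.522.

[0.111, 0.522]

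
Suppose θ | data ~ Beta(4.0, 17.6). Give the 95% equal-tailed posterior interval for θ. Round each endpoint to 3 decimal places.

Posterior: Beta(4.0, 17.6).
Equal-tailed 95% interval: the 0.025 and 0.975 quantiles of Beta(4.0, 17.6).
Posterior mean ≈ 0.185, SD ≈ 0.082; a Normal approximation gives roughly [0.025, 0.345].
Exact: F⁻¹(0.025) = 0.056; F⁻¹(0.975) = 0.369.

[0.056, 0.369]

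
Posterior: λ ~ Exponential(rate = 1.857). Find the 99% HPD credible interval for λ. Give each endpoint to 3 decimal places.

[0.000, 2.480]

The exponential density is strictly decreasing on [0, ∞), so the HPD interval is anchored at 0: [0, q] with P(λ ≤ q) = 0.99.
q = −ln(1 − 0.99) / 1.857 = 4.6052 / 1.857 = 2.480.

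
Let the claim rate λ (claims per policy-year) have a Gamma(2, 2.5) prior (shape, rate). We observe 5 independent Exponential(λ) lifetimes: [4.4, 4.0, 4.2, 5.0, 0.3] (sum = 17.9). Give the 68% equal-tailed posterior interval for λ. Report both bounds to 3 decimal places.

Posterior: Gamma(2+5, 2.5+17.9) = Gamma(7, 20.4) (shape, rate).
Equal-tailed 68% interval: Gamma(7, 20.4) quantiles at 0.16 and 0.84.
Posterior mean ≈ 0.343, SD ≈ 0.130; a Normal approximation gives roughly [0.214, 0.472].
Exact: lower = 0.217; upper = 0.469.

[0.217, 0.469]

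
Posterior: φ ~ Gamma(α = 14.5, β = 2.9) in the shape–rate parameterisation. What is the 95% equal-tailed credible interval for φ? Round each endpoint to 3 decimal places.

Posterior: Gamma(shape 14.5, rate 2.9).
Equal-tailed 95% interval: Gamma(14.5, 2.9) quantiles at 0.025 and 0.975.
Posterior mean ≈ 5.000, SD ≈ 1.313; a Normal approximation gives roughly [2.426, 7.574].
Exact: lower = 2.767; upper = 7.883.

[2.767, 7.883]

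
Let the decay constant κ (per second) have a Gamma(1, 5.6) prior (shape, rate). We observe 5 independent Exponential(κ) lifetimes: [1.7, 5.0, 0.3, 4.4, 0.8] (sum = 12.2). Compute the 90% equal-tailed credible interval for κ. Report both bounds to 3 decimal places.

Posterior: Gamma(1+5, 5.6+12.2) = Gamma(6, 17.8) (shape, rate).
Equal-tailed 90% interval: Gamma(6, 17.8) quantiles at 0.05 and 0.95.
Posterior mean ≈ 0.337, SD ≈ 0.138; a Normal approximation gives roughly [0.111, 0.563].
Exact: lower = 0.147; upper = 0.591.

[0.147, 0.591]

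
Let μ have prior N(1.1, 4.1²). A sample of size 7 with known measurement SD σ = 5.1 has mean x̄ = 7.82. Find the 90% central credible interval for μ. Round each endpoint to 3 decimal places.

Posterior precision = 1/4.1² + 7/5.1² = 0.0595 + 0.2691 = 0.3286, so posterior SD = 1.7444.
Posterior mean = (1.1/4.1² + 7·7.82/5.1²) / 0.3286 = 6.6035.
Interval: 6.6035 ± 1.645 × 1.7444 → [3.734, 9.473].

[3.734, 9.473]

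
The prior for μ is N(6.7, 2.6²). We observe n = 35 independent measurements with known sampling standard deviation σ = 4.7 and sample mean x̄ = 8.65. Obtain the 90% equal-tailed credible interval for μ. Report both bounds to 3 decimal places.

[7.234, 9.733]

Posterior precision = 1/2.6² + 35/4.7² = 0.1479 + 1.5844 = 1.7324, so posterior SD = 0.7598.
Posterior mean = (6.7/2.6² + 35·8.65/4.7²) / 1.7324 = 8.4835.
Interval: 8.4835 ± 1.645 × 0.7598 → [7.234, 9.733].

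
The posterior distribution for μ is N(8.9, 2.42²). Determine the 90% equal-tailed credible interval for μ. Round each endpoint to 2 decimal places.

The posterior is symmetric, so the 90% equal-tailed interval is μ = 8.9 ± z·2.42 with z = 1.645.
Half-width: 1.645 × 2.42 = 3.98.
8.9 − 3.98 = 4.92; 8.9 + 3.98 = 12.88.

[4.92, 12.88]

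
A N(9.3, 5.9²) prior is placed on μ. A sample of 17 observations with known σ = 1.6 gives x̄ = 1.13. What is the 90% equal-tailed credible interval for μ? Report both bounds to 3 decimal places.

[0.528, 1.802]

Posterior precision = 1/5.9² + 17/1.6² = 0.0287 + 6.6406 = 6.6694, so posterior SD = 0.3872.
Posterior mean = (9.3/5.9² + 17·1.13/1.6²) / 6.6694 = 1.1652.
Interval: 1.1652 ± 1.645 × 0.3872 → [0.528, 1.802].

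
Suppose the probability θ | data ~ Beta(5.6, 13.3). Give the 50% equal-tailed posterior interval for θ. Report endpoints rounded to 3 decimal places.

[0.222, 0.363]

Posterior: Beta(5.6, 13.3).
Equal-tailed 50% interval: the 0.25 and 0.75 quantiles of Beta(5.6, 13.3).
Posterior mean ≈ 0.296, SD ≈ 0.102; a Normal approximation gives roughly [0.227, 0.365].
Exact: F⁻¹(0.25) = 0.222; F⁻¹(0.75) = 0.363.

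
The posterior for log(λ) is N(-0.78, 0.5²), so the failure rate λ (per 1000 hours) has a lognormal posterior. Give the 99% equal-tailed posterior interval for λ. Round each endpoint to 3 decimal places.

On the log scale the 99% interval is -0.78 ± 2.576 × 0.5 = [-2.0679, 0.5079].
Exponentiate: [e^-2.0679, e^0.5079] = [0.126, 1.662].

[0.126, 1.662]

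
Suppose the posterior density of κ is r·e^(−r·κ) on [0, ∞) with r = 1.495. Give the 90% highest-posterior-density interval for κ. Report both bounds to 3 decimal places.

The exponential density is strictly decreasing on [0, ∞), so the HPD interval is anchored at 0: [0, q] with P(κ ≤ q) = 0.90.
q = −ln(1 − 0.90) / 1.495 = 2.3026 / 1.495 = 1.540.

[0.000, 1.540]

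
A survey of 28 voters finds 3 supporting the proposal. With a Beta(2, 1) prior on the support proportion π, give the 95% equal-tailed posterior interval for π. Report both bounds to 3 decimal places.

Posterior: Beta(2+3, 1+25) = Beta(5, 26).
Equal-tailed 95% interval: the 0.025 and 0.975 quantiles of Beta(5, 26).
Posterior mean ≈ 0.161, SD ≈ 0.065; a Normal approximation gives roughly [0.034, 0.289].
Exact: F⁻¹(0.025) = 0.056; F⁻¹(0.975) = 0.307.

[0.056, 0.307]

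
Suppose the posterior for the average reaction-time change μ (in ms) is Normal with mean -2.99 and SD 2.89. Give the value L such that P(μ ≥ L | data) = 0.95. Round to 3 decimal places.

Need L with P(μ ≥ L) = 0.95: L = -2.99 − z_{0.05}·2.89.
z = 1.645; L = -2.99 − 1.645 × 2.89 = -7.744.

-7.744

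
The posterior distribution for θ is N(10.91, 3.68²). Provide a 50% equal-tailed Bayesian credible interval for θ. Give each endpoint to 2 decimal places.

[8.43, 13.39]

The posterior is symmetric, so the 50% equal-tailed interval is θ = 10.91 ± z·3.68 with z = 0.674.
Half-width: 0.674 × 3.68 = 2.48.
10.91 − 2.48 = 8.43; 10.91 + 2.48 = 13.39.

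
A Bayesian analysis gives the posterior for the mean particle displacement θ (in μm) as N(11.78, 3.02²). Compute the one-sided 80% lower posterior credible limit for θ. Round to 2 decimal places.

Need L with P(θ ≥ L) = 0.80: L = 11.78 − z_{0.2}·3.02.
z = 0.842; L = 11.78 − 0.842 × 3.02 = 9.24.

9.24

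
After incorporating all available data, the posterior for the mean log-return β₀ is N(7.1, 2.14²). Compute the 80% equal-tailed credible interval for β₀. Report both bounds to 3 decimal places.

The posterior is symmetric, so the 80% equal-tailed interval is β₀ = 7.1 ± z·2.14 with z = 1.282.
Half-width: 1.282 × 2.14 = 2.743.
7.1 − 2.743 = 4.357; 7.1 + 2.743 = 9.843.

[4.357, 9.843]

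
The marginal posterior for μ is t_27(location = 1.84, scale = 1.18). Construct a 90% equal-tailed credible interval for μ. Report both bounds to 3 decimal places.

[-0.170, 3.850]

The t_27 distribution is symmetric; the 90% interval is 1.84 ± t·1.18 with t_{0.95,27} = 1.703.
Half-width: 1.703 × 1.18 = 2.010.
1.84 − 2.010 = -0.170; 1.84 + 2.010 = 3.850.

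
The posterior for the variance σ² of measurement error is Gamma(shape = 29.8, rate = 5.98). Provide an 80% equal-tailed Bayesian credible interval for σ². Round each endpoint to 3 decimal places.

[3.855, 6.183]

Posterior: Gamma(shape 29.8, rate 5.98).
Equal-tailed 80% interval: Gamma(29.8, 5.98) quantiles at 0.1 and 0.9.
Posterior mean ≈ 4.983, SD ≈ 0.913; a Normal approximation gives roughly [3.813, 6.153].
Exact: lower = 3.855; upper = 6.183.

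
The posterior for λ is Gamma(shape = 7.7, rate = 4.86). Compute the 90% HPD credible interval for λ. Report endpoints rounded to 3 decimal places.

[0.671, 2.465]

The posterior is unimodal and skewed, so the HPD interval has equal density at both endpoints and is the shortest 90% interval.
Solving f(0.671) = f(2.465) with F(2.465) − F(0.671) = 0.90 gives [0.671, 2.465].
For comparison, the equal-tailed interval is [0.776, 2.625]; the HPD is narrower and shifted toward the mode.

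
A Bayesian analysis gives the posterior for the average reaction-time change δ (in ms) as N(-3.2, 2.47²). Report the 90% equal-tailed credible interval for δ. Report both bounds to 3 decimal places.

[-7.263, 0.863]

The posterior is symmetric, so the 90% equal-tailed interval is δ = -3.2 ± z·2.47 with z = 1.645.
Half-width: 1.645 × 2.47 = 4.063.
-3.2 − 4.063 = -7.263; -3.2 + 4.063 = 0.863.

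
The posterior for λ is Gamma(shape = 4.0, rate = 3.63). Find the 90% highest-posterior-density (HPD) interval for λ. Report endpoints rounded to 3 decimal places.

The posterior is unimodal and skewed, so the HPD interval has equal density at both endpoints and is the shortest 90% interval.
Solving f(0.258) = f(1.914) with F(1.914) − F(0.258) = 0.90 gives [0.258, 1.914].
For comparison, the equal-tailed interval is [0.376, 2.136]; the HPD is narrower and shifted toward the mode.

[0.258, 1.914]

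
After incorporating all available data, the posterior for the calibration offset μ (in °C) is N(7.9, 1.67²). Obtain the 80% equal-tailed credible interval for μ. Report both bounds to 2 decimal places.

The posterior is symmetric, so the 80% equal-tailed interval is μ = 7.9 ± z·1.67 with z = 1.282.
Half-width: 1.282 × 1.67 = 2.14.
7.9 − 2.14 = 5.76; 7.9 + 2.14 = 10.04.

[5.76, 10.04]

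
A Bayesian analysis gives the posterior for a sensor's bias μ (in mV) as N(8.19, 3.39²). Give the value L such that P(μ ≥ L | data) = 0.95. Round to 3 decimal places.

Need L with P(μ ≥ L) = 0.95: L = 8.19 − z_{0.05}·3.39.
z = 1.645; L = 8.19 − 1.645 × 3.39 = 2.614.

2.614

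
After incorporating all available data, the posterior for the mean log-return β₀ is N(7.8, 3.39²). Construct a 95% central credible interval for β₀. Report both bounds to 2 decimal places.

The posterior is symmetric, so the 95% equal-tailed interval is β₀ = 7.8 ± z·3.39 with z = 1.960.
Half-width: 1.960 × 3.39 = 6.64.
7.8 − 6.64 = 1.16; 7.8 + 6.64 = 14.44.

[1.16, 14.44]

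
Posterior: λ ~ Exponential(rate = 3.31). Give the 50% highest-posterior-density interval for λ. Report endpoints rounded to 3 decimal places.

[0.000, 0.209]

The exponential density is strictly decreasing on [0, ∞), so the HPD interval is anchored at 0: [0, q] with P(λ ≤ q) = 0.50.
q = −ln(1 − 0.50) / 3.31 = 0.6931 / 3.31 = 0.209.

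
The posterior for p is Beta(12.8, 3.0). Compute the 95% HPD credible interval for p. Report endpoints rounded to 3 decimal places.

[0.623, 0.973]

The posterior is unimodal and skewed, so the HPD interval has equal density at both endpoints and is the shortest 95% interval.
Solving f(0.623) = f(0.973) with F(0.973) − F(0.623) = 0.95 gives [0.623, 0.973].
For comparison, the equal-tailed interval is [0.591, 0.956]; the HPD is narrower and shifted toward the mode.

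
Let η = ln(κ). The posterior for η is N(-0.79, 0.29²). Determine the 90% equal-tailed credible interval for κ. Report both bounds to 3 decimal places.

On the log scale the 90% interval is -0.79 ± 1.645 × 0.29 = [-1.2670, -0.3130].
Exponentiate: [e^-1.2670, e^-0.3130] = [0.282, 0.731].

[0.282, 0.731]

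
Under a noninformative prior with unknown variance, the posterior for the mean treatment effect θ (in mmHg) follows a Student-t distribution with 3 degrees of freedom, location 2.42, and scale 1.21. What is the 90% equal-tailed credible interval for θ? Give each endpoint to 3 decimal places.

The t_3 distribution is symmetric; the 90% interval is 2.42 ± t·1.21 with t_{0.95,3} = 2.353.
Half-width: 2.353 × 1.21 = 2.848.
2.42 − 2.848 = -0.428; 2.42 + 2.848 = 5.268.

[-0.428, 5.268]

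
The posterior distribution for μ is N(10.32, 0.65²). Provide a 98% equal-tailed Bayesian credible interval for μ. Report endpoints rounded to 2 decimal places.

The posterior is symmetric, so the 98% equal-tailed interval is μ = 10.32 ± z·0.65 with z = 2.326.
Half-width: 2.326 × 0.65 = 1.51.
10.32 − 1.51 = 8.81; 10.32 + 1.51 = 11.83.

[8.81, 11.83]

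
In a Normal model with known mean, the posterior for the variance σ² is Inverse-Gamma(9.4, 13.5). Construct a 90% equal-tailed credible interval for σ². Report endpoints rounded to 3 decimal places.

Inverse-Gamma(9.4, 13.5) quantiles: F⁻¹(0.05) and F⁻¹(0.95).
Equivalently, 1/σ² ~ Gamma(9.4, rate = 13.5); invert its 0.95 and 0.05 quantiles.
Posterior mean ≈ 1.607, SD ≈ 0.591; a Normal approximation gives roughly [0.635, 2.579].
Exact: lower = 0.903; upper = 2.708.

[0.903, 2.708]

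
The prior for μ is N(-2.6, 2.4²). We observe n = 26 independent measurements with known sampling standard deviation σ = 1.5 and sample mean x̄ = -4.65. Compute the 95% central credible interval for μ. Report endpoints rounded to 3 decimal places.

[-5.192, -4.047]

Posterior precision = 1/2.4² + 26/1.5² = 0.1736 + 11.5556 = 11.7292, so posterior SD = 0.2920.
Posterior mean = (-2.6/2.4² + 26·-4.65/1.5²) / 11.7292 = -4.6197.
Interval: -4.6197 ± 1.960 × 0.2920 → [-5.192, -4.047].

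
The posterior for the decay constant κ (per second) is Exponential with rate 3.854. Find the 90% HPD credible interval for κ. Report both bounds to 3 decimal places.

The exponential density is strictly decreasing on [0, ∞), so the HPD interval is anchored at 0: [0, q] with P(κ ≤ q) = 0.90.
q = −ln(1 − 0.90) / 3.854 = 2.3026 / 3.854 = 0.597.

[0.000, 0.597]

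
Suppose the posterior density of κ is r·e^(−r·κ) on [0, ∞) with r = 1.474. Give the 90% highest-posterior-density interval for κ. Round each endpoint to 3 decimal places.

[0.000, 1.562]

The exponential density is strictly decreasing on [0, ∞), so the HPD interval is anchored at 0: [0, q] with P(κ ≤ q) = 0.90.
q = −ln(1 − 0.90) / 1.474 = 2.3026 / 1.474 = 1.562.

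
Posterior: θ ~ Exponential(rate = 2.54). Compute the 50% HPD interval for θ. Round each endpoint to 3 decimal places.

[0.000, 0.273]

The exponential density is strictly decreasing on [0, ∞), so the HPD interval is anchored at 0: [0, q] with P(θ ≤ q) = 0.50.
q = −ln(1 − 0.50) / 2.54 = 0.6931 / 2.54 = 0.273.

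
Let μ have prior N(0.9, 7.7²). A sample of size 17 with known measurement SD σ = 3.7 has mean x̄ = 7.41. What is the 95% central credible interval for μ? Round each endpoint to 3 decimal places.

Posterior precision = 1/7.7² + 17/3.7² = 0.0169 + 1.2418 = 1.2586, so posterior SD = 0.8913.
Posterior mean = (0.9/7.7² + 17·7.41/3.7²) / 1.2586 = 7.3228.
Interval: 7.3228 ± 1.960 × 0.8913 → [5.576, 9.070].

[5.576, 9.070]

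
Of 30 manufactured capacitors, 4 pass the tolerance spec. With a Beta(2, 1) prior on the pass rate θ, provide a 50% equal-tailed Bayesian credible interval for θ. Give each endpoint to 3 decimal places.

Posterior: Beta(2+4, 1+26) = Beta(6, 27).
Equal-tailed 50% interval: the 0.25 and 0.75 quantiles of Beta(6, 27).
Posterior mean ≈ 0.182, SD ≈ 0.066; a Normal approximation gives roughly [0.137, 0.226].
Exact: F⁻¹(0.25) = 0.134; F⁻¹(0.75) = 0.223.

[0.134, 0.223]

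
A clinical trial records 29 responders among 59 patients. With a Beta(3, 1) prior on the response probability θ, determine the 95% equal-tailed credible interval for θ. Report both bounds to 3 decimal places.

Posterior: Beta(3+29, 1+30) = Beta(32, 31).
Equal-tailed 95% interval: the 0.025 and 0.975 quantiles of Beta(32, 31).
Posterior mean ≈ 0.508, SD ≈ 0.062; a Normal approximation gives roughly [0.385, 0.630].
Exact: F⁻¹(0.025) = 0.386; F⁻¹(0.975) = 0.630.

[0.386, 0.630]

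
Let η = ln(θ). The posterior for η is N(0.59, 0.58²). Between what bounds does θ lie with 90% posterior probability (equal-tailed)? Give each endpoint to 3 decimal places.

[0.695, 4.683]

On the log scale the 90% interval is 0.59 ± 1.645 × 0.58 = [-0.3640, 1.5440].
Exponentiate: [e^-0.3640, e^1.5440] = [0.695, 4.683].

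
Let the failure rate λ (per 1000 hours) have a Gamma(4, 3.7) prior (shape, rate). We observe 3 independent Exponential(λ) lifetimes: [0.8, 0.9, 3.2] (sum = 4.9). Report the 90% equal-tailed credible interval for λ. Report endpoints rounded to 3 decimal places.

Posterior: Gamma(4+3, 3.7+4.9) = Gamma(7, 8.6) (shape, rate).
Equal-tailed 90% interval: Gamma(7, 8.6) quantiles at 0.05 and 0.95.
Posterior mean ≈ 0.814, SD ≈ 0.308; a Normal approximation gives roughly [0.308, 1.320].
Exact: lower = 0.382; upper = 1.377.

[0.382, 1.377]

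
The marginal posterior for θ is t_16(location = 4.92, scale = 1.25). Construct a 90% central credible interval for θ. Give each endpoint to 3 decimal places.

The t_16 distribution is symmetric; the 90% interval is 4.92 ± t·1.25 with t_{0.95,16} = 1.746.
Half-width: 1.746 × 1.25 = 2.182.
4.92 − 2.182 = 2.738; 4.92 + 2.182 = 7.102.

[2.738, 7.102]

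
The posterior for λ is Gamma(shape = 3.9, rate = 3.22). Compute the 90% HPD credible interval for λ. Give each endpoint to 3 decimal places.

[0.274, 2.113]

The posterior is unimodal and skewed, so the HPD interval has equal density at both endpoints and is the shortest 90% interval.
Solving f(0.274) = f(2.113) with F(2.113) − F(0.274) = 0.90 gives [0.274, 2.113].
For comparison, the equal-tailed interval is [0.406, 2.364]; the HPD is narrower and shifted toward the mode.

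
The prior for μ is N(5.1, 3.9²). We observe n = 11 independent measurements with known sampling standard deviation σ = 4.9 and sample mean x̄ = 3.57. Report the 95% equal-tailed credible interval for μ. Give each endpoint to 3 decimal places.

[1.054, 6.470]

Posterior precision = 1/3.9² + 11/4.9² = 0.0657 + 0.4581 = 0.5239, so posterior SD = 1.3816.
Posterior mean = (5.1/3.9² + 11·3.57/4.9²) / 0.5239 = 3.7620.
Interval: 3.7620 ± 1.960 × 1.3816 → [1.054, 6.470].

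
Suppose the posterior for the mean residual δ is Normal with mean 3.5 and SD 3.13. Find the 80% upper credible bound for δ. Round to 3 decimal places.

Need U with P(δ ≤ U) = 0.80: U = 3.5 + z_{0.2}·3.13.
z = 0.842; U = 3.5 + 0.842 × 3.13 = 6.134.

6.134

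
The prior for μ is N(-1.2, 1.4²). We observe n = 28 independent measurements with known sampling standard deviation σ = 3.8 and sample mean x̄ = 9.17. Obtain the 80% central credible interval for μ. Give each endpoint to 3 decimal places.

Posterior precision = 1/1.4² + 28/3.8² = 0.5102 + 1.9391 = 2.4493, so posterior SD = 0.6390.
Posterior mean = (-1.2/1.4² + 28·9.17/3.8²) / 2.4493 = 7.0098.
Interval: 7.0098 ± 1.282 × 0.6390 → [6.191, 7.829].

[6.191, 7.829]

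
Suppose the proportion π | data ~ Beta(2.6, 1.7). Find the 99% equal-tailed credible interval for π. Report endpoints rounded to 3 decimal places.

Posterior: Beta(2.6, 1.7).
Equal-tailed 99% interval: the 0.005 and 0.995 quantiles of Beta(2.6, 1.7).
Posterior mean ≈ 0.605, SD ≈ 0.212; a Normal approximation gives roughly [0.058, 1.152].
Exact: F⁻¹(0.005) = 0.092; F⁻¹(0.995) = 0.980.

[0.092, 0.980]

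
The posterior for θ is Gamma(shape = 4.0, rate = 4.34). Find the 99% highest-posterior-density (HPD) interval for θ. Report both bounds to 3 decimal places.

[0.091, 2.338]

The posterior is unimodal and skewed, so the HPD interval has equal density at both endpoints and is the shortest 99% interval.
Solving f(0.091) = f(2.338) with F(2.338) − F(0.091) = 0.99 gives [0.091, 2.338].
For comparison, the equal-tailed interval is [0.155, 2.529]; the HPD is narrower and shifted toward the mode.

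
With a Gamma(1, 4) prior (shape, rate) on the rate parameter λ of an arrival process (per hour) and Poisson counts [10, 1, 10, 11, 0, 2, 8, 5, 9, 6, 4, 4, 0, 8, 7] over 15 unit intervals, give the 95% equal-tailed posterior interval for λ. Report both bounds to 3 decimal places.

[3.620, 5.532]

Posterior: Gamma(1+85, 4+15) = Gamma(86, 19) (shape, rate).
Equal-tailed 95% interval: Gamma(86, 19) quantiles at 0.025 and 0.975.
Posterior mean ≈ 4.526, SD ≈ 0.488; a Normal approximation gives roughly [3.570, 5.483].
Exact: lower = 3.620; upper = 5.532.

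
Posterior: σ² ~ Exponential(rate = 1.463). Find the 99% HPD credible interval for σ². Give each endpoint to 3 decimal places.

[0.000, 3.148]

The exponential density is strictly decreasing on [0, ∞), so the HPD interval is anchored at 0: [0, q] with P(σ² ≤ q) = 0.99.
q = −ln(1 − 0.99) / 1.463 = 4.6052 / 1.463 = 3.148.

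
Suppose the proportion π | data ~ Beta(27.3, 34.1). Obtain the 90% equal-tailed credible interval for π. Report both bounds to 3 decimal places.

[0.342, 0.549]

Posterior: Beta(27.3, 34.1).
Equal-tailed 90% interval: the 0.05 and 0.95 quantiles of Beta(27.3, 34.1).
Posterior mean ≈ 0.445, SD ≈ 0.063; a Normal approximation gives roughly [0.341, 0.548].
Exact: F⁻¹(0.05) = 0.342; F⁻¹(0.95) = 0.549.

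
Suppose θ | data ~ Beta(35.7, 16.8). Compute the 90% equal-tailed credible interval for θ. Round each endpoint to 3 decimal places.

[0.571, 0.781]

Posterior: Beta(35.7, 16.8).
Equal-tailed 90% interval: the 0.05 and 0.95 quantiles of Beta(35.7, 16.8).
Posterior mean ≈ 0.680, SD ≈ 0.064; a Normal approximation gives roughly [0.575, 0.785].
Exact: F⁻¹(0.05) = 0.571; F⁻¹(0.95) = 0.781.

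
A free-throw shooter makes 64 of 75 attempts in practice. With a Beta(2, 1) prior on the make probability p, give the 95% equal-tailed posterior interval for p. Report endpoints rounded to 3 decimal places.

Posterior: Beta(2+64, 1+11) = Beta(66, 12).
Equal-tailed 95% interval: the 0.025 and 0.975 quantiles of Beta(66, 12).
Posterior mean ≈ 0.846, SD ≈ 0.041; a Normal approximation gives roughly [0.767, 0.926].
Exact: F⁻¹(0.025) = 0.759; F⁻¹(0.975) = 0.917.

[0.759, 0.917]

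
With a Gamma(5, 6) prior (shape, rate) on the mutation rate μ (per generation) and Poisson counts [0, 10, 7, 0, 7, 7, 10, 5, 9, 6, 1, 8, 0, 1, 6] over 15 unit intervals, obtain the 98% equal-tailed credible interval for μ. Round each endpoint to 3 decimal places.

Posterior: Gamma(5+77, 6+15) = Gamma(82, 21) (shape, rate).
Equal-tailed 98% interval: Gamma(82, 21) quantiles at 0.01 and 0.99.
Posterior mean ≈ 3.905, SD ≈ 0.431; a Normal approximation gives roughly [2.902, 4.908].
Exact: lower = 2.972; upper = 4.977.

[2.972, 4.977]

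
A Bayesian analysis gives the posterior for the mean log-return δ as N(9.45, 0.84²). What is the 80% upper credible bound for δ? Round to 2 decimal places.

10.16

Need U with P(δ ≤ U) = 0.80: U = 9.45 + z_{0.2}·0.84.
z = 0.842; U = 9.45 + 0.842 × 0.84 = 10.16.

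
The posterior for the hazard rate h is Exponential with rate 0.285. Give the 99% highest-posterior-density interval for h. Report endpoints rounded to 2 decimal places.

The exponential density is strictly decreasing on [0, ∞), so the HPD interval is anchored at 0: [0, q] with P(h ≤ q) = 0.99.
q = −ln(1 − 0.99) / 0.285 = 4.6052 / 0.285 = 16.16.

[0.00, 16.16]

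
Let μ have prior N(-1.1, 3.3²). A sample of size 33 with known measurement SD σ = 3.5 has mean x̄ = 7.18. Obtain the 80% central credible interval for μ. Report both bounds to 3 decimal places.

[6.139, 7.675]

Posterior precision = 1/3.3² + 33/3.5² = 0.0918 + 2.6939 = 2.7857, so posterior SD = 0.5991.
Posterior mean = (-1.1/3.3² + 33·7.18/3.5²) / 2.7857 = 6.9071.
Interval: 6.9071 ± 1.282 × 0.5991 → [6.139, 7.675].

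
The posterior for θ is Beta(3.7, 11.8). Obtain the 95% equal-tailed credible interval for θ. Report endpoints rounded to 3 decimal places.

Posterior: Beta(3.7, 11.8).
Equal-tailed 95% interval: the 0.025 and 0.975 quantiles of Beta(3.7, 11.8).
Posterior mean ≈ 0.239, SD ≈ 0.105; a Normal approximation gives roughly [0.033, 0.444].
Exact: F⁻¹(0.025) = 0.069; F⁻¹(0.975) = 0.471.

[0.069, 0.471]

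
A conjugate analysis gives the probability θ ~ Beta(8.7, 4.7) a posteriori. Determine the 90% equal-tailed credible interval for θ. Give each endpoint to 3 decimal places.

[0.429, 0.843]

Posterior: Beta(8.7, 4.7).
Equal-tailed 90% interval: the 0.05 and 0.95 quantiles of Beta(8.7, 4.7).
Posterior mean ≈ 0.649, SD ≈ 0.126; a Normal approximation gives roughly [0.442, 0.856].
Exact: F⁻¹(0.05) = 0.429; F⁻¹(0.95) = 0.843.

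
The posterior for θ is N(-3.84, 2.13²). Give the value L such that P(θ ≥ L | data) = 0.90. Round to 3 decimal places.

-6.570

Need L with P(θ ≥ L) = 0.90: L = -3.84 − z_{0.1}·2.13.
z = 1.282; L = -3.84 − 1.282 × 2.13 = -6.570.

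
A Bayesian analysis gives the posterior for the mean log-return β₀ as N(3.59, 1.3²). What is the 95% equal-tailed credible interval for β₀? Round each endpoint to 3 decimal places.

The posterior is symmetric, so the 95% equal-tailed interval is β₀ = 3.59 ± z·1.3 with z = 1.960.
Half-width: 1.960 × 1.3 = 2.548.
3.59 − 2.548 = 1.042; 3.59 + 2.548 = 6.138.

[1.042, 6.138]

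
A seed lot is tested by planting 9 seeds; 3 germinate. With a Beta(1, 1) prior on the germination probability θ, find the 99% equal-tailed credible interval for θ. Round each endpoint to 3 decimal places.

[0.077, 0.735]

Posterior: Beta(1+3, 1+6) = Beta(4, 7).
Equal-tailed 99% interval: the 0.005 and 0.995 quantiles of Beta(4, 7).
Posterior mean ≈ 0.364, SD ≈ 0.139; a Normal approximation gives roughly [0.006, 0.721].
Exact: F⁻¹(0.005) = 0.077; F⁻¹(0.995) = 0.735.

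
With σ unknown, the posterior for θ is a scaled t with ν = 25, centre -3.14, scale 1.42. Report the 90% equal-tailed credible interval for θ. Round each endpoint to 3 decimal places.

The t_25 distribution is symmetric; the 90% interval is -3.14 ± t·1.42 with t_{0.95,25} = 1.708.
Half-width: 1.708 × 1.42 = 2.426.
-3.14 − 2.426 = -5.566; -3.14 + 2.426 = -0.714.

[-5.566, -0.714]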